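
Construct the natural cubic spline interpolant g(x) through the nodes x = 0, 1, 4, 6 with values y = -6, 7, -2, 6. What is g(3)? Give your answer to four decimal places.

Let m_i = g''(x_i). Step sizes h_i = 1, 3, 2; slopes of the chords Δ_i = (y_(i+1) - y_i)/h_i = 13, -3, 4.
  1·m_0 + 8·m_1 + 3·m_2 = 6(Δ_1 - Δ_0) = -96
  3·m_1 + 10·m_2 + 2·m_3 = 6(Δ_2 - Δ_1) = 42
Natural end conditions: m_0 = m_3 = 0.
Solving: m_0 = 0, m_1 = -1086/71, m_2 = 624/71, m_3 = 0.
On [1, 4], g(x) = 7 + 561/71·(x - 1) - 543/71·(x - 1)² + 95/71·(x - 1)³.
With (x - 1) = 2: g(3) = 207/71.

2.9155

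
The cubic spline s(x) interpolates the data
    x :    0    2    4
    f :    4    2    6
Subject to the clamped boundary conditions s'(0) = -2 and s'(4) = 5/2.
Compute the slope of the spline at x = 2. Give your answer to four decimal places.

With M_i denoting the second derivative at x_i, h_i = 2, 2, and Δ_i = (y_(i+1) − y_i)/h_i = -1, 2:
  2·M_0 + 8·M_1 + 2·M_2 = 6(Δ_1 - Δ_0) = 18
Clamped end conditions give two more equations: 2h_0·M_0 + h_0·M_1 = 6(Δ_0 - s'(0)) = 6 and h_1·M_1 + 2h_1·M_2 = 6(s'(4) - Δ_1) = 3.
Solving: M_0 = 3/8, M_1 = 9/4, M_2 = -3/8.
On [2, 4], s'(x) = b_1 + 2c_1·(x - 2) + 3d_1·(x - 2)² with b_1 = Δ_1 - h_1(2M_1 + M_2)/6 = 5/8, c_1 = M_1/2 = 9/8, d_1 = (M_2 - M_1)/(6h_1) = -7/32. So s'(2) = 5/8.

0.6250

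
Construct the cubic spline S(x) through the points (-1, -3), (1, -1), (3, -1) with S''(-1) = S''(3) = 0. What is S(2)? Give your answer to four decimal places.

Write M_i for S''(x_i). With h_i = 2, 2 and divided differences Δ_i = 1, 0, the continuity of S' gives the tridiagonal system
  2·M_0 + 8·M_1 + 2·M_2 = 6(Δ_1 - Δ_0) = -6
Natural end conditions: M_0 = M_2 = 0.
Solving the tridiagonal system: M_0 = 0, M_1 = -3/4, M_2 = 0.
On [1, 3], S(x) = -1 + 1/2·(x - 1) - 3/8·(x - 1)² + 1/16·(x - 1)³.
With (x - 1) = 1: S(2) = -13/16.

-0.8125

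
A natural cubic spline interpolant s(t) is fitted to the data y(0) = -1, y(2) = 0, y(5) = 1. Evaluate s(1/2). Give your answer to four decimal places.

With σ_i denoting the second derivative at x_i, h_i = 2, 3, and Δ_i = (y_(i+1) − y_i)/h_i = 1/2, 1/3:
  2·σ_0 + 10·σ_1 + 3·σ_2 = 6(Δ_1 - Δ_0) = -1
Natural end conditions: σ_0 = σ_2 = 0.
Hence σ_0 = 0, σ_1 = -1/10, σ_2 = 0.
On [0, 2], s(t) = -1 + 8/15·t + 0·t² - 1/120·t³.
With t = 1/2: s(1/2) = -47/64.

-0.7344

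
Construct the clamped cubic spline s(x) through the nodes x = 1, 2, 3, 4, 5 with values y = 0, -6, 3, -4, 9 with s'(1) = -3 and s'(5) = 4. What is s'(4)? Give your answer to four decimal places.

Put M_i = s'' at the i-th knot. Here h = (1, 1, 1, 1) and Δ = (-6, 9, -7, 13), so the interior equations h_(i-1)·M_(i-1) + 2(h_(i-1)+h_i)·M_i + h_i·M_(i+1) = 6(Δ_i − Δ_(i-1)) read
  1·M_0 + 4·M_1 + 1·M_2 = 6(Δ_1 - Δ_0) = 90
  1·M_1 + 4·M_2 + 1·M_3 = 6(Δ_2 - Δ_1) = -96
  1·M_2 + 4·M_3 + 1·M_4 = 6(Δ_3 - Δ_2) = 120
Clamped end conditions give two more equations: 2h_0·M_0 + h_0·M_1 = 6(Δ_0 - s'(1)) = -18 and h_3·M_3 + 2h_3·M_4 = 6(s'(5) - Δ_3) = -54.
Forward elimination and back-substitution give M_0 = -421/14, M_1 = 295/7, M_2 = -97/2, M_3 = 391/7, M_4 = -769/14.
On [4, 5], s'(x) = b_3 + 2c_3·(x - 4) + 3d_3·(x - 4)² with b_3 = Δ_3 - h_3(2M_3 + M_4)/6 = 99/28, c_3 = M_3/2 = 391/14, d_3 = (M_4 - M_3)/(6h_3) = -517/28. So s'(4) = 99/28.

3.5357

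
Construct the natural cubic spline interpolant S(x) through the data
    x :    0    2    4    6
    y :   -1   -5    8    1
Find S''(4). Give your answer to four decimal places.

-9.7000

With σ_i denoting the second derivative at x_i, h_i = 2, 2, 2, and Δ_i = (y_(i+1) − y_i)/h_i = -2, 13/2, -7/2:
  2·σ_0 + 8·σ_1 + 2·σ_2 = 6(Δ_1 - Δ_0) = 51
  2·σ_1 + 8·σ_2 + 2·σ_3 = 6(Δ_2 - Δ_1) = -60
Natural end conditions: σ_0 = σ_3 = 0.
Hence σ_0 = 0, σ_1 = 44/5, σ_2 = -97/10, σ_3 = 0.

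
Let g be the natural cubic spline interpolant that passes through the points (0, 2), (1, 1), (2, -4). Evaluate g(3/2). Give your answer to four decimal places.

Let m_i = g''(x_i). Step sizes h_i = 1, 1; slopes of the chords Δ_i = (y_(i+1) - y_i)/h_i = -1, -5.
  1·m_0 + 4·m_1 + 1·m_2 = 6(Δ_1 - Δ_0) = -24
Natural end conditions: m_0 = m_2 = 0.
Hence m_0 = 0, m_1 = -6, m_2 = 0.
On [1, 2], g(t) = 1 - 3·(t - 1) - 3·(t - 1)² + 1·(t - 1)³.
With (t - 1) = 1/2: g(3/2) = -9/8.

-1.1250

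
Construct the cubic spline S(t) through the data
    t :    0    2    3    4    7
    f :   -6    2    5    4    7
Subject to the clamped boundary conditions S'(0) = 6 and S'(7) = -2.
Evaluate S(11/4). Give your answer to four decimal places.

With σ_i denoting the second derivative at x_i, h_i = 2, 1, 1, 3, and Δ_i = (y_(i+1) − y_i)/h_i = 4, 3, -1, 1:
  2·σ_0 + 6·σ_1 + 1·σ_2 = 6(Δ_1 - Δ_0) = -6
  1·σ_1 + 4·σ_2 + 1·σ_3 = 6(Δ_2 - Δ_1) = -24
  1·σ_2 + 8·σ_3 + 3·σ_4 = 6(Δ_3 - Δ_2) = 12
Clamped end conditions give two more equations: 2h_0·σ_0 + h_0·σ_1 = 6(Δ_0 - S'(0)) = -12 and h_3·σ_3 + 2h_3·σ_4 = 6(S'(7) - Δ_3) = -18.
Solving the tridiagonal system: σ_0 = -296/79, σ_1 = 118/79, σ_2 = -590/79, σ_3 = 346/79, σ_4 = -410/79.
On [2, 3], S(t) = 2 + 296/79·(t - 2) + 59/79·(t - 2)² - 118/79·(t - 2)³.
With (t - 2) = 3/4: S(11/4) = 11629/2528.

4.6001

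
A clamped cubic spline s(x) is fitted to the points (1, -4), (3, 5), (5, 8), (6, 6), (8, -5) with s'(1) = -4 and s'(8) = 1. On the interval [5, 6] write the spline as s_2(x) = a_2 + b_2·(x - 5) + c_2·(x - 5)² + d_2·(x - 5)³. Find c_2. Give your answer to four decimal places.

Write σ_i for s''(x_i). With h_i = 2, 2, 1, 2 and divided differences Δ_i = 9/2, 3/2, -2, -11/2, the continuity of s' gives the tridiagonal system
  2·σ_0 + 8·σ_1 + 2·σ_2 = 6(Δ_1 - Δ_0) = -18
  2·σ_1 + 6·σ_2 + 1·σ_3 = 6(Δ_2 - Δ_1) = -21
  1·σ_2 + 6·σ_3 + 2·σ_4 = 6(Δ_3 - Δ_2) = -21
Clamped end conditions give two more equations: 2h_0·σ_0 + h_0·σ_1 = 6(Δ_0 - s'(1)) = 51 and h_3·σ_3 + 2h_3·σ_4 = 6(s'(8) - Δ_3) = 39.
Solving the tridiagonal system: σ_0 = 1933/122, σ_1 = -755/122, σ_2 = -11/122, σ_3 = -493/61, σ_4 = 3365/244.
On [5, 6], with s_2(x) = a_2 + b_2·(x - 5) + c_2·(x - 5)² + d_2·(x - 5)³: c_2 = σ_2/2 = -11/244, d_2 = (σ_3 - σ_2)/(6h_2) = -325/244, b_2 = Δ_2 - h_2(2σ_2 + σ_3)/6 = -38/61.

-0.0451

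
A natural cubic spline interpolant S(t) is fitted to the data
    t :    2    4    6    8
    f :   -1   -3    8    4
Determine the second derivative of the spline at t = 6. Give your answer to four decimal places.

-7.3000

With σ_i denoting the second derivative at x_i, h_i = 2, 2, 2, and Δ_i = (y_(i+1) − y_i)/h_i = -1, 11/2, -2:
  2·σ_0 + 8·σ_1 + 2·σ_2 = 6(Δ_1 - Δ_0) = 39
  2·σ_1 + 8·σ_2 + 2·σ_3 = 6(Δ_2 - Δ_1) = -45
Natural end conditions: σ_0 = σ_3 = 0.
Solving: σ_0 = 0, σ_1 = 67/10, σ_2 = -73/10, σ_3 = 0.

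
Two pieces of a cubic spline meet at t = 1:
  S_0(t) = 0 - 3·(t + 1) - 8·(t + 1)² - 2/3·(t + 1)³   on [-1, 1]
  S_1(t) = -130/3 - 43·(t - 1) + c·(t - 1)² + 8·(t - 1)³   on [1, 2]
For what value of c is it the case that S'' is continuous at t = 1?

S_0''(t) = -16 - 4·(t + 1), so S_0''(1) = -24. On the right, S_1''(1) = 2c, so c = -12.

-12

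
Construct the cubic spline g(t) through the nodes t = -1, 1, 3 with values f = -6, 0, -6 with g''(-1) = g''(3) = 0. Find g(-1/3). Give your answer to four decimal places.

-3.1111

Put M_i = g'' at the i-th knot. Here h = (2, 2) and Δ = (3, -3), so the interior equations h_(i-1)·M_(i-1) + 2(h_(i-1)+h_i)·M_i + h_i·M_(i+1) = 6(Δ_i − Δ_(i-1)) read
  2·M_0 + 8·M_1 + 2·M_2 = 6(Δ_1 - Δ_0) = -36
Natural end conditions: M_0 = M_2 = 0.
Hence M_0 = 0, M_1 = -9/2, M_2 = 0.
On [-1, 1], g(t) = -6 + 9/2·(t + 1) + 0·(t + 1)² - 3/8·(t + 1)³.
With (t + 1) = 2/3: g(-1/3) = -28/9.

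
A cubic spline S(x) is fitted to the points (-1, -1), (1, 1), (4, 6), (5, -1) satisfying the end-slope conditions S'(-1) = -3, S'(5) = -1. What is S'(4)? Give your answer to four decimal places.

Write σ_i for S''(x_i). With h_i = 2, 3, 1 and divided differences Δ_i = 1, 5/3, -7, the continuity of S' gives the tridiagonal system
  2·σ_0 + 10·σ_1 + 3·σ_2 = 6(Δ_1 - Δ_0) = 4
  3·σ_1 + 8·σ_2 + 1·σ_3 = 6(Δ_2 - Δ_1) = -52
Clamped end conditions give two more equations: 2h_0·σ_0 + h_0·σ_1 = 6(Δ_0 - S'(-1)) = 24 and h_2·σ_2 + 2h_2·σ_3 = 6(S'(5) - Δ_2) = 36.
Solving: σ_0 = 184/39, σ_1 = 100/39, σ_2 = -404/39, σ_3 = 904/39.
On [4, 5], S'(x) = b_2 + 2c_2·(x - 4) + 3d_2·(x - 4)² with b_2 = Δ_2 - h_2(2σ_2 + σ_3)/6 = -289/39, c_2 = σ_2/2 = -202/39, d_2 = (σ_3 - σ_2)/(6h_2) = 218/39. So S'(4) = -289/39.

-7.4103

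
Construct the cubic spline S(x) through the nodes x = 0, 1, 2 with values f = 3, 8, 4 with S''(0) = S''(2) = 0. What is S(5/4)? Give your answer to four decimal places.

7.7383

With M_i denoting the second derivative at x_i, h_i = 1, 1, and Δ_i = (y_(i+1) − y_i)/h_i = 5, -4:
  1·M_0 + 4·M_1 + 1·M_2 = 6(Δ_1 - Δ_0) = -54
Natural end conditions: M_0 = M_2 = 0.
Solving the tridiagonal system: M_0 = 0, M_1 = -27/2, M_2 = 0.
On [1, 2], S(x) = 8 + 1/2·(x - 1) - 27/4·(x - 1)² + 9/4·(x - 1)³.
With (x - 1) = 1/4: S(5/4) = 1981/256.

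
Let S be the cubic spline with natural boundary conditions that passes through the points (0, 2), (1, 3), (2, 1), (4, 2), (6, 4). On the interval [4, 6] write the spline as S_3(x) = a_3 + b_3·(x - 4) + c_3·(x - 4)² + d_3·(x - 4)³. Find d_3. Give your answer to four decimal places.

Write M_i for S''(x_i). With h_i = 1, 1, 2, 2 and divided differences Δ_i = 1, -2, 1/2, 1, the continuity of S' gives the tridiagonal system
  1·M_0 + 4·M_1 + 1·M_2 = 6(Δ_1 - Δ_0) = -18
  1·M_1 + 6·M_2 + 2·M_3 = 6(Δ_2 - Δ_1) = 15
  2·M_2 + 8·M_3 + 2·M_4 = 6(Δ_3 - Δ_2) = 3
Natural end conditions: M_0 = M_4 = 0.
Solving the tridiagonal system: M_0 = 0, M_1 = -151/28, M_2 = 25/7, M_3 = -29/56, M_4 = 0.
On [4, 6], with S_3(x) = a_3 + b_3·(x - 4) + c_3·(x - 4)² + d_3·(x - 4)³: c_3 = M_3/2 = -29/112, d_3 = (M_4 - M_3)/(6h_3) = 29/672, b_3 = Δ_3 - h_3(2M_3 + M_4)/6 = 113/84.

0.0432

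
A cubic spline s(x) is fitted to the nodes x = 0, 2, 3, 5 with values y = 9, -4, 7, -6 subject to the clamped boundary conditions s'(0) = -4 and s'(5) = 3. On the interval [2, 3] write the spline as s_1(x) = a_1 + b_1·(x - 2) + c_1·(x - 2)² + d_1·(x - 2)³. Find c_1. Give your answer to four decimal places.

14.5000

Let M_i = s''(x_i). Step sizes h_i = 2, 1, 2; slopes of the chords Δ_i = (y_(i+1) - y_i)/h_i = -13/2, 11, -13/2.
  2·M_0 + 6·M_1 + 1·M_2 = 6(Δ_1 - Δ_0) = 105
  1·M_1 + 6·M_2 + 2·M_3 = 6(Δ_2 - Δ_1) = -105
Clamped end conditions give two more equations: 2h_0·M_0 + h_0·M_1 = 6(Δ_0 - s'(0)) = -15 and h_2·M_2 + 2h_2·M_3 = 6(s'(5) - Δ_2) = 57.
Solving: M_0 = -73/4, M_1 = 29, M_2 = -65/2, M_3 = 61/2.
On [2, 3], with s_1(x) = a_1 + b_1·(x - 2) + c_1·(x - 2)² + d_1·(x - 2)³: c_1 = M_1/2 = 29/2, d_1 = (M_2 - M_1)/(6h_1) = -41/4, b_1 = Δ_1 - h_1(2M_1 + M_2)/6 = 27/4.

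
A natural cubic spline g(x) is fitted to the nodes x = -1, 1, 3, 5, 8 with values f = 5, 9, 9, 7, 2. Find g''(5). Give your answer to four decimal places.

-0.3380

Let M_i = g''(x_i). Step sizes h_i = 2, 2, 2, 3; slopes of the chords Δ_i = (y_(i+1) - y_i)/h_i = 2, 0, -1, -5/3.
  2·M_0 + 8·M_1 + 2·M_2 = 6(Δ_1 - Δ_0) = -12
  2·M_1 + 8·M_2 + 2·M_3 = 6(Δ_2 - Δ_1) = -6
  2·M_2 + 10·M_3 + 3·M_4 = 6(Δ_3 - Δ_2) = -4
Natural end conditions: M_0 = M_4 = 0.
Forward elimination and back-substitution give M_0 = 0, M_1 = -101/71, M_2 = -22/71, M_3 = -24/71, M_4 = 0.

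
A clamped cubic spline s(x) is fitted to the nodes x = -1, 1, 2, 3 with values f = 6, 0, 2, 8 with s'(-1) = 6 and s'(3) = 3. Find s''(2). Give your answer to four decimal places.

With M_i denoting the second derivative at x_i, h_i = 2, 1, 1, and Δ_i = (y_(i+1) − y_i)/h_i = -3, 2, 6:
  2·M_0 + 6·M_1 + 1·M_2 = 6(Δ_1 - Δ_0) = 30
  1·M_1 + 4·M_2 + 1·M_3 = 6(Δ_2 - Δ_1) = 24
Clamped end conditions give two more equations: 2h_0·M_0 + h_0·M_1 = 6(Δ_0 - s'(-1)) = -54 and h_2·M_2 + 2h_2·M_3 = 6(s'(3) - Δ_2) = -18.
Hence M_0 = -204/11, M_1 = 111/11, M_2 = 72/11, M_3 = -135/11.

6.5455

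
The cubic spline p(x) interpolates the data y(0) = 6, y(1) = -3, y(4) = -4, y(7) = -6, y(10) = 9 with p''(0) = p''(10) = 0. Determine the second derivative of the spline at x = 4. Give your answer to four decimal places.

-2.9630

Let M_i = p''(x_i). Step sizes h_i = 1, 3, 3, 3; slopes of the chords Δ_i = (y_(i+1) - y_i)/h_i = -9, -1/3, -2/3, 5.
  1·M_0 + 8·M_1 + 3·M_2 = 6(Δ_1 - Δ_0) = 52
  3·M_1 + 12·M_2 + 3·M_3 = 6(Δ_2 - Δ_1) = -2
  3·M_2 + 12·M_3 + 3·M_4 = 6(Δ_3 - Δ_2) = 34
Natural end conditions: M_0 = M_4 = 0.
Forward elimination and back-substitution give M_0 = 0, M_1 = 137/18, M_2 = -80/27, M_3 = 193/54, M_4 = 0.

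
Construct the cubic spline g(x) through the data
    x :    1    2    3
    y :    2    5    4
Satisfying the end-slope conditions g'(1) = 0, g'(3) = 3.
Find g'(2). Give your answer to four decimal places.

0.7500

With m_i denoting the second derivative at x_i, h_i = 1, 1, and Δ_i = (y_(i+1) − y_i)/h_i = 3, -1:
  1·m_0 + 4·m_1 + 1·m_2 = 6(Δ_1 - Δ_0) = -24
Clamped end conditions give two more equations: 2h_0·m_0 + h_0·m_1 = 6(Δ_0 - g'(1)) = 18 and h_1·m_1 + 2h_1·m_2 = 6(g'(3) - Δ_1) = 24.
Solving the tridiagonal system: m_0 = 33/2, m_1 = -15, m_2 = 39/2.
On [2, 3], g'(x) = b_1 + 2c_1·(x - 2) + 3d_1·(x - 2)² with b_1 = Δ_1 - h_1(2m_1 + m_2)/6 = 3/4, c_1 = m_1/2 = -15/2, d_1 = (m_2 - m_1)/(6h_1) = 23/4. So g'(2) = 3/4.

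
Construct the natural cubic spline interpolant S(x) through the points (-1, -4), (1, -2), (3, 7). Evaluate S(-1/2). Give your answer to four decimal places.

-3.9102

With M_i denoting the second derivative at x_i, h_i = 2, 2, and Δ_i = (y_(i+1) − y_i)/h_i = 1, 9/2:
  2·M_0 + 8·M_1 + 2·M_2 = 6(Δ_1 - Δ_0) = 21
Natural end conditions: M_0 = M_2 = 0.
Solving the tridiagonal system: M_0 = 0, M_1 = 21/8, M_2 = 0.
On [-1, 1], S(x) = -4 + 1/8·(x + 1) + 0·(x + 1)² + 7/32·(x + 1)³.
With (x + 1) = 1/2: S(-1/2) = -1001/256.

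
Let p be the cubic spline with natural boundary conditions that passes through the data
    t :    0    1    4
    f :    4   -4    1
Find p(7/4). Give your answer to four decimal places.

Write M_i for p''(x_i). With h_i = 1, 3 and divided differences Δ_i = -8, 5/3, the continuity of p' gives the tridiagonal system
  1·M_0 + 8·M_1 + 3·M_2 = 6(Δ_1 - Δ_0) = 58
Natural end conditions: M_0 = M_2 = 0.
Forward elimination and back-substitution give M_0 = 0, M_1 = 29/4, M_2 = 0.
On [1, 4], p(t) = -4 - 67/12·(t - 1) + 29/8·(t - 1)² - 29/72·(t - 1)³.
With (t - 1) = 3/4: p(7/4) = -3235/512.

-6.3184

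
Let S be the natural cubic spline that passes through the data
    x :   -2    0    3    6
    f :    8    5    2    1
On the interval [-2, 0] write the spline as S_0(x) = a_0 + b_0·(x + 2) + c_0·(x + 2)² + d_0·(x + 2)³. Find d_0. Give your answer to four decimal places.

0.0180

With m_i denoting the second derivative at x_i, h_i = 2, 3, 3, and Δ_i = (y_(i+1) − y_i)/h_i = -3/2, -1, -1/3:
  2·m_0 + 10·m_1 + 3·m_2 = 6(Δ_1 - Δ_0) = 3
  3·m_1 + 12·m_2 + 3·m_3 = 6(Δ_2 - Δ_1) = 4
Natural end conditions: m_0 = m_3 = 0.
Solving: m_0 = 0, m_1 = 8/37, m_2 = 31/111, m_3 = 0.
On [-2, 0], with S_0(x) = a_0 + b_0·(x + 2) + c_0·(x + 2)² + d_0·(x + 2)³: c_0 = m_0/2 = 0, d_0 = (m_1 - m_0)/(6h_0) = 2/111, b_0 = Δ_0 - h_0(2m_0 + m_1)/6 = -349/222.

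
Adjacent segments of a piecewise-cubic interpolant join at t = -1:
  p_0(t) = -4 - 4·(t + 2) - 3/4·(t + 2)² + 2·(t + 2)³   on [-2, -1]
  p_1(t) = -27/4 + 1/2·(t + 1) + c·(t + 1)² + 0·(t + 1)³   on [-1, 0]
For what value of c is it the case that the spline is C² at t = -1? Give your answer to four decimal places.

p_0''(t) = -3/2 + 12·(t + 2), so p_0''(-1) = 21/2. On the right, p_1''(-1) = 2c, so c = 21/4.

5.2500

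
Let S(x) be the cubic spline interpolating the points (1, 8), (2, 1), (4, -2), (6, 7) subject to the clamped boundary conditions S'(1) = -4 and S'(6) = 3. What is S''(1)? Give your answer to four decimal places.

Put m_i = S'' at the i-th knot. Here h = (1, 2, 2) and Δ = (-7, -3/2, 9/2), so the interior equations h_(i-1)·m_(i-1) + 2(h_(i-1)+h_i)·m_i + h_i·m_(i+1) = 6(Δ_i − Δ_(i-1)) read
  1·m_0 + 6·m_1 + 2·m_2 = 6(Δ_1 - Δ_0) = 33
  2·m_1 + 8·m_2 + 2·m_3 = 6(Δ_2 - Δ_1) = 36
Clamped end conditions give two more equations: 2h_0·m_0 + h_0·m_1 = 6(Δ_0 - S'(1)) = -18 and h_2·m_2 + 2h_2·m_3 = 6(S'(6) - Δ_2) = -9.
Hence m_0 = -278/23, m_1 = 142/23, m_2 = 185/46, m_3 = -98/23.

-12.0870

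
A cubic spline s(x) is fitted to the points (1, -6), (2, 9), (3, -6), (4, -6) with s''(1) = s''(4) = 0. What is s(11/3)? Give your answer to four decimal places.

With m_i denoting the second derivative at x_i, h_i = 1, 1, 1, and Δ_i = (y_(i+1) − y_i)/h_i = 15, -15, 0:
  1·m_0 + 4·m_1 + 1·m_2 = 6(Δ_1 - Δ_0) = -180
  1·m_1 + 4·m_2 + 1·m_3 = 6(Δ_2 - Δ_1) = 90
Natural end conditions: m_0 = m_3 = 0.
Solving: m_0 = 0, m_1 = -54, m_2 = 36, m_3 = 0.
On [3, 4], s(x) = -6 - 12·(x - 3) + 18·(x - 3)² - 6·(x - 3)³.
With (x - 3) = 2/3: s(11/3) = -70/9.

-7.7778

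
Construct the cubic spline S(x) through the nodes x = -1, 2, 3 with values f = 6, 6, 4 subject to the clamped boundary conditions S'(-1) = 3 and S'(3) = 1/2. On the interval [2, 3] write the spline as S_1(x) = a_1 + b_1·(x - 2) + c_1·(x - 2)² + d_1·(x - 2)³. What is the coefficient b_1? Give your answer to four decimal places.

Let σ_i = S''(x_i). Step sizes h_i = 3, 1; slopes of the chords Δ_i = (y_(i+1) - y_i)/h_i = 0, -2.
  3·σ_0 + 8·σ_1 + 1·σ_2 = 6(Δ_1 - Δ_0) = -12
Clamped end conditions give two more equations: 2h_0·σ_0 + h_0·σ_1 = 6(Δ_0 - S'(-1)) = -18 and h_1·σ_1 + 2h_1·σ_2 = 6(S'(3) - Δ_1) = 15.
Solving the tridiagonal system: σ_0 = -17/8, σ_1 = -7/4, σ_2 = 67/8.
On [2, 3], with S_1(x) = a_1 + b_1·(x - 2) + c_1·(x - 2)² + d_1·(x - 2)³: c_1 = σ_1/2 = -7/8, d_1 = (σ_2 - σ_1)/(6h_1) = 27/16, b_1 = Δ_1 - h_1(2σ_1 + σ_2)/6 = -45/16.

-2.8125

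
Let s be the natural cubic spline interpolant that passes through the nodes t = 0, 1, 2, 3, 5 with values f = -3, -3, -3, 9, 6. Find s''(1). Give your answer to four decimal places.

Put M_i = s'' at the i-th knot. Here h = (1, 1, 1, 2) and Δ = (0, 0, 12, -3/2), so the interior equations h_(i-1)·M_(i-1) + 2(h_(i-1)+h_i)·M_i + h_i·M_(i+1) = 6(Δ_i − Δ_(i-1)) read
  1·M_0 + 4·M_1 + 1·M_2 = 6(Δ_1 - Δ_0) = 0
  1·M_1 + 4·M_2 + 1·M_3 = 6(Δ_2 - Δ_1) = 72
  1·M_2 + 6·M_3 + 2·M_4 = 6(Δ_3 - Δ_2) = -81
Natural end conditions: M_0 = M_4 = 0.
Hence M_0 = 0, M_1 = -513/86, M_2 = 1026/43, M_3 = -1503/86, M_4 = 0.

-5.9651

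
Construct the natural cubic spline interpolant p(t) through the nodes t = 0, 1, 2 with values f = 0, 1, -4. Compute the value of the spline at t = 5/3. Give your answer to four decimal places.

Write σ_i for p''(x_i). With h_i = 1, 1 and divided differences Δ_i = 1, -5, the continuity of p' gives the tridiagonal system
  1·σ_0 + 4·σ_1 + 1·σ_2 = 6(Δ_1 - Δ_0) = -36
Natural end conditions: σ_0 = σ_2 = 0.
Solving: σ_0 = 0, σ_1 = -9, σ_2 = 0.
On [1, 2], p(t) = 1 - 2·(t - 1) - 9/2·(t - 1)² + 3/2·(t - 1)³.
With (t - 1) = 2/3: p(5/3) = -17/9.

-1.8889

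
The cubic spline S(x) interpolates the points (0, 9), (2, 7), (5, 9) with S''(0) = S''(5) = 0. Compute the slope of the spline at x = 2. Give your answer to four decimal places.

Write σ_i for S''(x_i). With h_i = 2, 3 and divided differences Δ_i = -1, 2/3, the continuity of S' gives the tridiagonal system
  2·σ_0 + 10·σ_1 + 3·σ_2 = 6(Δ_1 - Δ_0) = 10
Natural end conditions: σ_0 = σ_2 = 0.
Hence σ_0 = 0, σ_1 = 1, σ_2 = 0.
On [2, 5], S'(x) = b_1 + 2c_1·(x - 2) + 3d_1·(x - 2)² with b_1 = Δ_1 - h_1(2σ_1 + σ_2)/6 = -1/3, c_1 = σ_1/2 = 1/2, d_1 = (σ_2 - σ_1)/(6h_1) = -1/18. So S'(2) = -1/3.

-0.3333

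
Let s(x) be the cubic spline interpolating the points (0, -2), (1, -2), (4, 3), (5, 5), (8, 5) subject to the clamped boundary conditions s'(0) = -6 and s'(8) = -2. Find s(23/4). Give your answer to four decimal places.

With M_i denoting the second derivative at x_i, h_i = 1, 3, 1, 3, and Δ_i = (y_(i+1) − y_i)/h_i = 0, 5/3, 2, 0:
  1·M_0 + 8·M_1 + 3·M_2 = 6(Δ_1 - Δ_0) = 10
  3·M_1 + 8·M_2 + 1·M_3 = 6(Δ_2 - Δ_1) = 2
  1·M_2 + 8·M_3 + 3·M_4 = 6(Δ_3 - Δ_2) = -12
Clamped end conditions give two more equations: 2h_0·M_0 + h_0·M_1 = 6(Δ_0 - s'(0)) = 36 and h_3·M_3 + 2h_3·M_4 = 6(s'(8) - Δ_3) = -12.
Forward elimination and back-substitution give M_0 = 4043/216, M_1 = -155/108, M_2 = 199/216, M_3 = -115/108, M_4 = -317/216.
On [5, 8], s(x) = 5 + 259/144·(x - 5) - 115/216·(x - 5)² - 29/1296·(x - 5)³.
With (x - 5) = 3/4: s(23/4) = 6185/1024.

6.0400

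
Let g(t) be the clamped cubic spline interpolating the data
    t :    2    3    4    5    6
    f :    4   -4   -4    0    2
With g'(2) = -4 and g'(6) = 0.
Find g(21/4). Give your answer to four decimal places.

Write m_i for g''(x_i). With h_i = 1, 1, 1, 1 and divided differences Δ_i = -8, 0, 4, 2, the continuity of g' gives the tridiagonal system
  1·m_0 + 4·m_1 + 1·m_2 = 6(Δ_1 - Δ_0) = 48
  1·m_1 + 4·m_2 + 1·m_3 = 6(Δ_2 - Δ_1) = 24
  1·m_2 + 4·m_3 + 1·m_4 = 6(Δ_3 - Δ_2) = -12
Clamped end conditions give two more equations: 2h_0·m_0 + h_0·m_1 = 6(Δ_0 - g'(2)) = -24 and h_3·m_3 + 2h_3·m_4 = 6(g'(6) - Δ_3) = -12.
Solving the tridiagonal system: m_0 = -283/14, m_1 = 115/7, m_2 = 5/2, m_3 = -17/7, m_4 = -67/14.
On [5, 6], g(t) = 0 + 101/28·(t - 5) - 17/14·(t - 5)² - 11/28·(t - 5)³.
With (t - 5) = 1/4: g(21/4) = 1469/1792.

0.8198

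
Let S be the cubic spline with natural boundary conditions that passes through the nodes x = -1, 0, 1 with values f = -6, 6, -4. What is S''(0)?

Put M_i = S'' at the i-th knot. Here h = (1, 1) and Δ = (12, -10), so the interior equations h_(i-1)·M_(i-1) + 2(h_(i-1)+h_i)·M_i + h_i·M_(i+1) = 6(Δ_i − Δ_(i-1)) read
  1·M_0 + 4·M_1 + 1·M_2 = 6(Δ_1 - Δ_0) = -132
Natural end conditions: M_0 = M_2 = 0.
Solving the tridiagonal system: M_0 = 0, M_1 = -33, M_2 = 0.

-33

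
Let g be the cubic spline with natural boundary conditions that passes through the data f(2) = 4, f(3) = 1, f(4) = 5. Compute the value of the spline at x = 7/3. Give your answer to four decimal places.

Let m_i = g''(x_i). Step sizes h_i = 1, 1; slopes of the chords Δ_i = (y_(i+1) - y_i)/h_i = -3, 4.
  1·m_0 + 4·m_1 + 1·m_2 = 6(Δ_1 - Δ_0) = 42
Natural end conditions: m_0 = m_2 = 0.
Solving the tridiagonal system: m_0 = 0, m_1 = 21/2, m_2 = 0.
On [2, 3], g(x) = 4 - 19/4·(x - 2) + 0·(x - 2)² + 7/4·(x - 2)³.
With (x - 2) = 1/3: g(7/3) = 67/27.

2.4815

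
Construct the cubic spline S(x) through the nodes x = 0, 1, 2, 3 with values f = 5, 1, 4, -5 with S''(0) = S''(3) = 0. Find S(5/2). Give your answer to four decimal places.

0.8750

With m_i denoting the second derivative at x_i, h_i = 1, 1, 1, and Δ_i = (y_(i+1) − y_i)/h_i = -4, 3, -9:
  1·m_0 + 4·m_1 + 1·m_2 = 6(Δ_1 - Δ_0) = 42
  1·m_1 + 4·m_2 + 1·m_3 = 6(Δ_2 - Δ_1) = -72
Natural end conditions: m_0 = m_3 = 0.
Solving: m_0 = 0, m_1 = 16, m_2 = -22, m_3 = 0.
On [2, 3], S(x) = 4 - 5/3·(x - 2) - 11·(x - 2)² + 11/3·(x - 2)³.
With (x - 2) = 1/2: S(5/2) = 7/8.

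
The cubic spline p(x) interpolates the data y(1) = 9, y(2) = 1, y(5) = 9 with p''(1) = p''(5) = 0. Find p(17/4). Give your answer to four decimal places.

4.1875

Let M_i = p''(x_i). Step sizes h_i = 1, 3; slopes of the chords Δ_i = (y_(i+1) - y_i)/h_i = -8, 8/3.
  1·M_0 + 8·M_1 + 3·M_2 = 6(Δ_1 - Δ_0) = 64
Natural end conditions: M_0 = M_2 = 0.
Forward elimination and back-substitution give M_0 = 0, M_1 = 8, M_2 = 0.
On [2, 5], p(x) = 1 - 16/3·(x - 2) + 4·(x - 2)² - 4/9·(x - 2)³.
With (x - 2) = 9/4: p(17/4) = 67/16.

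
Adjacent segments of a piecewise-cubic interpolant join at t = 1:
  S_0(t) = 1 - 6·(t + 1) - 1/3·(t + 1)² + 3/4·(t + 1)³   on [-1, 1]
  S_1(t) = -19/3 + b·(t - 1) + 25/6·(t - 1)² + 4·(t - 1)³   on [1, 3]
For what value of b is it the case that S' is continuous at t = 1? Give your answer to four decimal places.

S_0'(t) = -6 - 2/3·(t + 1) + 9/4·(t + 1)², so S_0'(1) = 5/3. On the right, S_1'(1) = b, so b = 5/3.

1.6667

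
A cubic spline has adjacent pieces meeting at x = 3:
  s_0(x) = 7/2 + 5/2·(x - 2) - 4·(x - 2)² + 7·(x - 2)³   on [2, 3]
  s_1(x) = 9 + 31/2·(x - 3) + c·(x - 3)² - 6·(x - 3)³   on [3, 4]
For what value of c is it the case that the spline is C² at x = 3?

s_0''(x) = -8 + 42·(x - 2), so s_0''(3) = 34. On the right, s_1''(3) = 2c, so c = 17.

17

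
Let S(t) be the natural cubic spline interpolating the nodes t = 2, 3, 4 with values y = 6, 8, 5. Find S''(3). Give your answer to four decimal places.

Write M_i for S''(x_i). With h_i = 1, 1 and divided differences Δ_i = 2, -3, the continuity of S' gives the tridiagonal system
  1·M_0 + 4·M_1 + 1·M_2 = 6(Δ_1 - Δ_0) = -30
Natural end conditions: M_0 = M_2 = 0.
Solving: M_0 = 0, M_1 = -15/2, M_2 = 0.

-7.5000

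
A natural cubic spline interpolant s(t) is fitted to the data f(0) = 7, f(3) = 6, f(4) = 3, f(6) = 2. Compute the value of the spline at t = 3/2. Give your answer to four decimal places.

Let σ_i = s''(x_i). Step sizes h_i = 3, 1, 2; slopes of the chords Δ_i = (y_(i+1) - y_i)/h_i = -1/3, -3, -1/2.
  3·σ_0 + 8·σ_1 + 1·σ_2 = 6(Δ_1 - Δ_0) = -16
  1·σ_1 + 6·σ_2 + 2·σ_3 = 6(Δ_2 - Δ_1) = 15
Natural end conditions: σ_0 = σ_3 = 0.
Solving the tridiagonal system: σ_0 = 0, σ_1 = -111/47, σ_2 = 136/47, σ_3 = 0.
On [0, 3], s(t) = 7 + 239/282·t + 0·t² - 37/282·t³.
With t = 3/2: s(3/2) = 5887/752.

7.8285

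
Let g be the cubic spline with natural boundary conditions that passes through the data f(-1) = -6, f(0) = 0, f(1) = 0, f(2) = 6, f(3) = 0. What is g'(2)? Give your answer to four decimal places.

1.5000

With σ_i denoting the second derivative at x_i, h_i = 1, 1, 1, 1, and Δ_i = (y_(i+1) − y_i)/h_i = 6, 0, 6, -6:
  1·σ_0 + 4·σ_1 + 1·σ_2 = 6(Δ_1 - Δ_0) = -36
  1·σ_1 + 4·σ_2 + 1·σ_3 = 6(Δ_2 - Δ_1) = 36
  1·σ_2 + 4·σ_3 + 1·σ_4 = 6(Δ_3 - Δ_2) = -72
Natural end conditions: σ_0 = σ_4 = 0.
Forward elimination and back-substitution give σ_0 = 0, σ_1 = -27/2, σ_2 = 18, σ_3 = -45/2, σ_4 = 0.
On [2, 3], g'(t) = b_3 + 2c_3·(t - 2) + 3d_3·(t - 2)² with b_3 = Δ_3 - h_3(2σ_3 + σ_4)/6 = 3/2, c_3 = σ_3/2 = -45/4, d_3 = (σ_4 - σ_3)/(6h_3) = 15/4. So g'(2) = 3/2.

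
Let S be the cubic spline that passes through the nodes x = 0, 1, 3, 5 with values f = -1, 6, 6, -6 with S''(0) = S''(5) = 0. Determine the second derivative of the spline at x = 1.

-6

With m_i denoting the second derivative at x_i, h_i = 1, 2, 2, and Δ_i = (y_(i+1) − y_i)/h_i = 7, 0, -6:
  1·m_0 + 6·m_1 + 2·m_2 = 6(Δ_1 - Δ_0) = -42
  2·m_1 + 8·m_2 + 2·m_3 = 6(Δ_2 - Δ_1) = -36
Natural end conditions: m_0 = m_3 = 0.
Hence m_0 = 0, m_1 = -6, m_2 = -3, m_3 = 0.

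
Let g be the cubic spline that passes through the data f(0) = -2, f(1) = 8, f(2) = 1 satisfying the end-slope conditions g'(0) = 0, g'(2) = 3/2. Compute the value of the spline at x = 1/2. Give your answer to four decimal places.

2.7656

Let M_i = g''(x_i). Step sizes h_i = 1, 1; slopes of the chords Δ_i = (y_(i+1) - y_i)/h_i = 10, -7.
  1·M_0 + 4·M_1 + 1·M_2 = 6(Δ_1 - Δ_0) = -102
Clamped end conditions give two more equations: 2h_0·M_0 + h_0·M_1 = 6(Δ_0 - g'(0)) = 60 and h_1·M_1 + 2h_1·M_2 = 6(g'(2) - Δ_1) = 51.
Solving: M_0 = 225/4, M_1 = -105/2, M_2 = 207/4.
On [0, 1], g(x) = -2 + 0·x + 225/8·x² - 145/8·x³.
With x = 1/2: g(1/2) = 177/64.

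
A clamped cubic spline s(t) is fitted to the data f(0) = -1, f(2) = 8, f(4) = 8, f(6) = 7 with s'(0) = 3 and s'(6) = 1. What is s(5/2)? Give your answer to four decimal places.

Let M_i = s''(x_i). Step sizes h_i = 2, 2, 2; slopes of the chords Δ_i = (y_(i+1) - y_i)/h_i = 9/2, 0, -1/2.
  2·M_0 + 8·M_1 + 2·M_2 = 6(Δ_1 - Δ_0) = -27
  2·M_1 + 8·M_2 + 2·M_3 = 6(Δ_2 - Δ_1) = -3
Clamped end conditions give two more equations: 2h_0·M_0 + h_0·M_1 = 6(Δ_0 - s'(0)) = 9 and h_2·M_2 + 2h_2·M_3 = 6(s'(6) - Δ_2) = 9.
Solving: M_0 = 68/15, M_1 = -137/30, M_2 = 7/30, M_3 = 32/15.
On [2, 4], s(t) = 8 + 89/30·(t - 2) - 137/60·(t - 2)² + 2/5·(t - 2)³.
With (t - 2) = 1/2: s(5/2) = 717/80.

8.9625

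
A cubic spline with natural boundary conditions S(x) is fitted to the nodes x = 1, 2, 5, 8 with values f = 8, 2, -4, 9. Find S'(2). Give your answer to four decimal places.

-5.3333

Put m_i = S'' at the i-th knot. Here h = (1, 3, 3) and Δ = (-6, -2, 13/3), so the interior equations h_(i-1)·m_(i-1) + 2(h_(i-1)+h_i)·m_i + h_i·m_(i+1) = 6(Δ_i − Δ_(i-1)) read
  1·m_0 + 8·m_1 + 3·m_2 = 6(Δ_1 - Δ_0) = 24
  3·m_1 + 12·m_2 + 3·m_3 = 6(Δ_2 - Δ_1) = 38
Natural end conditions: m_0 = m_3 = 0.
Solving the tridiagonal system: m_0 = 0, m_1 = 2, m_2 = 8/3, m_3 = 0.
On [2, 5], S'(x) = b_1 + 2c_1·(x - 2) + 3d_1·(x - 2)² with b_1 = Δ_1 - h_1(2m_1 + m_2)/6 = -16/3, c_1 = m_1/2 = 1, d_1 = (m_2 - m_1)/(6h_1) = 1/27. So S'(2) = -16/3.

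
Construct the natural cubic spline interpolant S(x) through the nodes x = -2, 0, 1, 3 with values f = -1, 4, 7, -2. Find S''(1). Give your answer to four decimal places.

-7.8000

Let M_i = S''(x_i). Step sizes h_i = 2, 1, 2; slopes of the chords Δ_i = (y_(i+1) - y_i)/h_i = 5/2, 3, -9/2.
  2·M_0 + 6·M_1 + 1·M_2 = 6(Δ_1 - Δ_0) = 3
  1·M_1 + 6·M_2 + 2·M_3 = 6(Δ_2 - Δ_1) = -45
Natural end conditions: M_0 = M_3 = 0.
Solving the tridiagonal system: M_0 = 0, M_1 = 9/5, M_2 = -39/5, M_3 = 0.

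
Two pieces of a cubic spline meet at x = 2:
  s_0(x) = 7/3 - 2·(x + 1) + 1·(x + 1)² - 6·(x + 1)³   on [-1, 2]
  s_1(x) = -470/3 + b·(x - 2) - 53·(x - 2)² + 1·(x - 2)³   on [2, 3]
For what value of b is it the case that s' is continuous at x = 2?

s_0'(x) = -2 + 2·(x + 1) - 18·(x + 1)², so s_0'(2) = -158. On the right, s_1'(2) = b, so b = -158.

-158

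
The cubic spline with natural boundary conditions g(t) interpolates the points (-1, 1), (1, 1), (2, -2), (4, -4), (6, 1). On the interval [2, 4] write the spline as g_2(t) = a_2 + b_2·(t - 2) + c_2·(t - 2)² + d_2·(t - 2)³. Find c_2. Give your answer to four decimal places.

Write m_i for g''(x_i). With h_i = 2, 1, 2, 2 and divided differences Δ_i = 0, -3, -1, 5/2, the continuity of g' gives the tridiagonal system
  2·m_0 + 6·m_1 + 1·m_2 = 6(Δ_1 - Δ_0) = -18
  1·m_1 + 6·m_2 + 2·m_3 = 6(Δ_2 - Δ_1) = 12
  2·m_2 + 8·m_3 + 2·m_4 = 6(Δ_3 - Δ_2) = 21
Natural end conditions: m_0 = m_4 = 0.
Hence m_0 = 0, m_1 = -423/128, m_2 = 117/64, m_3 = 555/256, m_4 = 0.
On [2, 4], with g_2(t) = a_2 + b_2·(t - 2) + c_2·(t - 2)² + d_2·(t - 2)³: c_2 = m_2/2 = 117/128, d_2 = (m_3 - m_2)/(6h_2) = 29/1024, b_2 = Δ_2 - h_2(2m_2 + m_3)/6 = -753/256.

0.9141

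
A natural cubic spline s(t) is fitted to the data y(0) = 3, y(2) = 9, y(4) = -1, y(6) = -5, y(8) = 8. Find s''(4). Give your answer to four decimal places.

Put M_i = s'' at the i-th knot. Here h = (2, 2, 2, 2) and Δ = (3, -5, -2, 13/2), so the interior equations h_(i-1)·M_(i-1) + 2(h_(i-1)+h_i)·M_i + h_i·M_(i+1) = 6(Δ_i − Δ_(i-1)) read
  2·M_0 + 8·M_1 + 2·M_2 = 6(Δ_1 - Δ_0) = -48
  2·M_1 + 8·M_2 + 2·M_3 = 6(Δ_2 - Δ_1) = 18
  2·M_2 + 8·M_3 + 2·M_4 = 6(Δ_3 - Δ_2) = 51
Natural end conditions: M_0 = M_4 = 0.
Hence M_0 = 0, M_1 = -741/112, M_2 = 69/28, M_3 = 645/112, M_4 = 0.

2.4643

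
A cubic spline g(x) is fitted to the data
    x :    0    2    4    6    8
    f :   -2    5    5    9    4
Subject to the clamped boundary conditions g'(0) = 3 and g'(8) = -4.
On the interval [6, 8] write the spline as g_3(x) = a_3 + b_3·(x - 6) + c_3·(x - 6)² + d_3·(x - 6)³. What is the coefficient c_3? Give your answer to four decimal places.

-2.1250

Put σ_i = g'' at the i-th knot. Here h = (2, 2, 2, 2) and Δ = (7/2, 0, 2, -5/2), so the interior equations h_(i-1)·σ_(i-1) + 2(h_(i-1)+h_i)·σ_i + h_i·σ_(i+1) = 6(Δ_i − Δ_(i-1)) read
  2·σ_0 + 8·σ_1 + 2·σ_2 = 6(Δ_1 - Δ_0) = -21
  2·σ_1 + 8·σ_2 + 2·σ_3 = 6(Δ_2 - Δ_1) = 12
  2·σ_2 + 8·σ_3 + 2·σ_4 = 6(Δ_3 - Δ_2) = -27
Clamped end conditions give two more equations: 2h_0·σ_0 + h_0·σ_1 = 6(Δ_0 - g'(0)) = 3 and h_3·σ_3 + 2h_3·σ_4 = 6(g'(8) - Δ_3) = -9.
Hence σ_0 = 23/8, σ_1 = -17/4, σ_2 = 29/8, σ_3 = -17/4, σ_4 = -1/8.
On [6, 8], with g_3(x) = a_3 + b_3·(x - 6) + c_3·(x - 6)² + d_3·(x - 6)³: c_3 = σ_3/2 = -17/8, d_3 = (σ_4 - σ_3)/(6h_3) = 11/32, b_3 = Δ_3 - h_3(2σ_3 + σ_4)/6 = 3/8.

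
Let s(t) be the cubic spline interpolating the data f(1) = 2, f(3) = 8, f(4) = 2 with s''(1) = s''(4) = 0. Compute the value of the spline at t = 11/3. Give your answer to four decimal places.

Let m_i = s''(x_i). Step sizes h_i = 2, 1; slopes of the chords Δ_i = (y_(i+1) - y_i)/h_i = 3, -6.
  2·m_0 + 6·m_1 + 1·m_2 = 6(Δ_1 - Δ_0) = -54
Natural end conditions: m_0 = m_2 = 0.
Solving the tridiagonal system: m_0 = 0, m_1 = -9, m_2 = 0.
On [3, 4], s(t) = 8 - 3·(t - 3) - 9/2·(t - 3)² + 3/2·(t - 3)³.
With (t - 3) = 2/3: s(11/3) = 40/9.

4.4444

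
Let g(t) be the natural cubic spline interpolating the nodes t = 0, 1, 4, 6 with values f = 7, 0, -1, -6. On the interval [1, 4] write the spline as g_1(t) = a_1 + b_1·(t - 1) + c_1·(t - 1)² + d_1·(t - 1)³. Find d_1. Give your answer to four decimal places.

Write M_i for g''(x_i). With h_i = 1, 3, 2 and divided differences Δ_i = -7, -1/3, -5/2, the continuity of g' gives the tridiagonal system
  1·M_0 + 8·M_1 + 3·M_2 = 6(Δ_1 - Δ_0) = 40
  3·M_1 + 10·M_2 + 2·M_3 = 6(Δ_2 - Δ_1) = -13
Natural end conditions: M_0 = M_3 = 0.
Hence M_0 = 0, M_1 = 439/71, M_2 = -224/71, M_3 = 0.
On [1, 4], with g_1(t) = a_1 + b_1·(t - 1) + c_1·(t - 1)² + d_1·(t - 1)³: c_1 = M_1/2 = 439/142, d_1 = (M_2 - M_1)/(6h_1) = -221/426, b_1 = Δ_1 - h_1(2M_1 + M_2)/6 = -1052/213.

-0.5188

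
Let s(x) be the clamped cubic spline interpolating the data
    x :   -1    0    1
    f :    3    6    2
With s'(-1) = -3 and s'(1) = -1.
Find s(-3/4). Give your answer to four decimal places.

Write σ_i for s''(x_i). With h_i = 1, 1 and divided differences Δ_i = 3, -4, the continuity of s' gives the tridiagonal system
  1·σ_0 + 4·σ_1 + 1·σ_2 = 6(Δ_1 - Δ_0) = -42
Clamped end conditions give two more equations: 2h_0·σ_0 + h_0·σ_1 = 6(Δ_0 - s'(-1)) = 36 and h_1·σ_1 + 2h_1·σ_2 = 6(s'(1) - Δ_1) = 18.
Solving the tridiagonal system: σ_0 = 59/2, σ_1 = -23, σ_2 = 41/2.
On [-1, 0], s(x) = 3 - 3·(x + 1) + 59/4·(x + 1)² - 35/4·(x + 1)³.
With (x + 1) = 1/4: s(-3/4) = 777/256.

3.0352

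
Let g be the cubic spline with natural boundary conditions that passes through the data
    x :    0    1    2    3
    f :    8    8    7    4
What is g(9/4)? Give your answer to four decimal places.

6.4031

Let σ_i = g''(x_i). Step sizes h_i = 1, 1, 1; slopes of the chords Δ_i = (y_(i+1) - y_i)/h_i = 0, -1, -3.
  1·σ_0 + 4·σ_1 + 1·σ_2 = 6(Δ_1 - Δ_0) = -6
  1·σ_1 + 4·σ_2 + 1·σ_3 = 6(Δ_2 - Δ_1) = -12
Natural end conditions: σ_0 = σ_3 = 0.
Hence σ_0 = 0, σ_1 = -4/5, σ_2 = -14/5, σ_3 = 0.
On [2, 3], g(x) = 7 - 31/15·(x - 2) - 7/5·(x - 2)² + 7/15·(x - 2)³.
With (x - 2) = 1/4: g(9/4) = 2049/320.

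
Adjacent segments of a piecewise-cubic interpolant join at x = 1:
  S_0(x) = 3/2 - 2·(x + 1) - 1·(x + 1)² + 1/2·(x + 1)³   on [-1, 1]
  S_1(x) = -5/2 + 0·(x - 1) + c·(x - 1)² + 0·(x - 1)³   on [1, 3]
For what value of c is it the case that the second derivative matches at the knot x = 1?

S_0''(x) = -2 + 3·(x + 1), so S_0''(1) = 4. On the right, S_1''(1) = 2c, so c = 2.

2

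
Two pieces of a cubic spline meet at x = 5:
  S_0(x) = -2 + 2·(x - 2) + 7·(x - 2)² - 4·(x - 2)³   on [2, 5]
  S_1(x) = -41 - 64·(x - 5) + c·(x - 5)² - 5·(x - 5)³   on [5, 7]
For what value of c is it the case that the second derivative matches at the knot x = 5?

S_0''(x) = 14 - 24·(x - 2), so S_0''(5) = -58. On the right, S_1''(5) = 2c, so c = -29.

-29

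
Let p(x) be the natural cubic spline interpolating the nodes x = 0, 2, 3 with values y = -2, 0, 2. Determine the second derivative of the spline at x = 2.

With M_i denoting the second derivative at x_i, h_i = 2, 1, and Δ_i = (y_(i+1) − y_i)/h_i = 1, 2:
  2·M_0 + 6·M_1 + 1·M_2 = 6(Δ_1 - Δ_0) = 6
Natural end conditions: M_0 = M_2 = 0.
Hence M_0 = 0, M_1 = 1, M_2 = 0.

1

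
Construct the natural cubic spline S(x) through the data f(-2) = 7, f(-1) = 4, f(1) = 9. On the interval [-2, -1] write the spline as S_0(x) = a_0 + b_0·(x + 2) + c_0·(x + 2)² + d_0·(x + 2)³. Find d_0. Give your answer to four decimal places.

Write m_i for S''(x_i). With h_i = 1, 2 and divided differences Δ_i = -3, 5/2, the continuity of S' gives the tridiagonal system
  1·m_0 + 6·m_1 + 2·m_2 = 6(Δ_1 - Δ_0) = 33
Natural end conditions: m_0 = m_2 = 0.
Hence m_0 = 0, m_1 = 11/2, m_2 = 0.
On [-2, -1], with S_0(x) = a_0 + b_0·(x + 2) + c_0·(x + 2)² + d_0·(x + 2)³: c_0 = m_0/2 = 0, d_0 = (m_1 - m_0)/(6h_0) = 11/12, b_0 = Δ_0 - h_0(2m_0 + m_1)/6 = -47/12.

0.9167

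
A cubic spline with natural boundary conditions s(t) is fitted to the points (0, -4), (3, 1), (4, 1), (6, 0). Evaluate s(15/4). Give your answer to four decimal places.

1.0637

Put M_i = s'' at the i-th knot. Here h = (3, 1, 2) and Δ = (5/3, 0, -1/2), so the interior equations h_(i-1)·M_(i-1) + 2(h_(i-1)+h_i)·M_i + h_i·M_(i+1) = 6(Δ_i − Δ_(i-1)) read
  3·M_0 + 8·M_1 + 1·M_2 = 6(Δ_1 - Δ_0) = -10
  1·M_1 + 6·M_2 + 2·M_3 = 6(Δ_2 - Δ_1) = -3
Natural end conditions: M_0 = M_3 = 0.
Forward elimination and back-substitution give M_0 = 0, M_1 = -57/47, M_2 = -14/47, M_3 = 0.
On [3, 4], s(t) = 1 + 64/141·(t - 3) - 57/94·(t - 3)² + 43/282·(t - 3)³.
With (t - 3) = 3/4: s(15/4) = 6399/6016.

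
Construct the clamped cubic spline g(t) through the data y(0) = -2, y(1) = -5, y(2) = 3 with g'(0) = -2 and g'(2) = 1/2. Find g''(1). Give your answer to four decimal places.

30.5000

Let m_i = g''(x_i). Step sizes h_i = 1, 1; slopes of the chords Δ_i = (y_(i+1) - y_i)/h_i = -3, 8.
  1·m_0 + 4·m_1 + 1·m_2 = 6(Δ_1 - Δ_0) = 66
Clamped end conditions give two more equations: 2h_0·m_0 + h_0·m_1 = 6(Δ_0 - g'(0)) = -6 and h_1·m_1 + 2h_1·m_2 = 6(g'(2) - Δ_1) = -45.
Hence m_0 = -73/4, m_1 = 61/2, m_2 = -151/4.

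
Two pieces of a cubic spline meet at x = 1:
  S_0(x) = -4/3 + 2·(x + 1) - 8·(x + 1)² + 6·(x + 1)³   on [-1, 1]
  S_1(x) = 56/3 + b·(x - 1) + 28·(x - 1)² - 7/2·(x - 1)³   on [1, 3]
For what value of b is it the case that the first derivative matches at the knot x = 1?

42

S_0'(x) = 2 - 16·(x + 1) + 18·(x + 1)², so S_0'(1) = 42. On the right, S_1'(1) = b, so b = 42.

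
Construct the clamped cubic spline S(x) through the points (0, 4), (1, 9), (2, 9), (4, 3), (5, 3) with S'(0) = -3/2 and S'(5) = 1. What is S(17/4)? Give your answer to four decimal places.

2.7631

Write m_i for S''(x_i). With h_i = 1, 1, 2, 1 and divided differences Δ_i = 5, 0, -3, 0, the continuity of S' gives the tridiagonal system
  1·m_0 + 4·m_1 + 1·m_2 = 6(Δ_1 - Δ_0) = -30
  1·m_1 + 6·m_2 + 2·m_3 = 6(Δ_2 - Δ_1) = -18
  2·m_2 + 6·m_3 + 1·m_4 = 6(Δ_3 - Δ_2) = 18
Clamped end conditions give two more equations: 2h_0·m_0 + h_0·m_1 = 6(Δ_0 - S'(0)) = 39 and h_3·m_3 + 2h_3·m_4 = 6(S'(5) - Δ_3) = 6.
Forward elimination and back-substitution give m_0 = 3367/128, m_1 = -871/64, m_2 = -239/128, m_3 = 109/32, m_4 = 83/64.
On [4, 5], S(x) = 3 - 173/128·(x - 4) + 109/64·(x - 4)² - 45/128·(x - 4)³.
With (x - 4) = 1/4: S(17/4) = 22635/8192.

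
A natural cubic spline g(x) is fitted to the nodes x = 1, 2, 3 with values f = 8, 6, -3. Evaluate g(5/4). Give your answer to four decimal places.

7.9102

Put M_i = g'' at the i-th knot. Here h = (1, 1) and Δ = (-2, -9), so the interior equations h_(i-1)·M_(i-1) + 2(h_(i-1)+h_i)·M_i + h_i·M_(i+1) = 6(Δ_i − Δ_(i-1)) read
  1·M_0 + 4·M_1 + 1·M_2 = 6(Δ_1 - Δ_0) = -42
Natural end conditions: M_0 = M_2 = 0.
Solving: M_0 = 0, M_1 = -21/2, M_2 = 0.
On [1, 2], g(x) = 8 - 1/4·(x - 1) + 0·(x - 1)² - 7/4·(x - 1)³.
With (x - 1) = 1/4: g(5/4) = 2025/256.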